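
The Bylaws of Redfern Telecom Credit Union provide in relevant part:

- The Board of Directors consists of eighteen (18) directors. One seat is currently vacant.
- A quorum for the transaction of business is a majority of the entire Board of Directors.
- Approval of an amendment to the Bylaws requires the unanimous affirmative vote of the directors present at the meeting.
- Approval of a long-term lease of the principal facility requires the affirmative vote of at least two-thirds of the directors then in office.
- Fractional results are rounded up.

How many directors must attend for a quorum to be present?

A majority of 18 is 10.

10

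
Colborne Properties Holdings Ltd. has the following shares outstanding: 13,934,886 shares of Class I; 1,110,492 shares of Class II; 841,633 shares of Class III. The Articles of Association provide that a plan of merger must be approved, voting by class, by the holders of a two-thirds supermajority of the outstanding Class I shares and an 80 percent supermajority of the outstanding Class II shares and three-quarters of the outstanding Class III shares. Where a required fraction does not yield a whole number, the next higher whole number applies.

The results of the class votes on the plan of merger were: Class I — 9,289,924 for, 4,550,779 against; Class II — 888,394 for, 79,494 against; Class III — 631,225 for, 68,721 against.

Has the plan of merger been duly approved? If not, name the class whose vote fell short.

Class I: 2/3 of 13934886 = 9289924; 9,289,924 required, 9,289,924 in favor — approved.
Class II: 4/5 of 1110492 = 888393.60, rounded up to 888394; 888,394 required, 888,394 in favor — approved.
Class III: 3/4 of 841633 = 631224.75, rounded up to 631225; 631,225 required, 631,225 in favor — approved.

Approved — every class gave the required vote.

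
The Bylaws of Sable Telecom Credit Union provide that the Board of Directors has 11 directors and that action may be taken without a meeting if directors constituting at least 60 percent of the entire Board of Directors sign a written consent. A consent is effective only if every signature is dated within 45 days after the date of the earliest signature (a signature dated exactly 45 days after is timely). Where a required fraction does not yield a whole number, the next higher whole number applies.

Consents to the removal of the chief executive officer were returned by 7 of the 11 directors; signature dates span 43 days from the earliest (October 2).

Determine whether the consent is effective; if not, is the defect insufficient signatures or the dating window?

Signatures required: at least 60 percent of 11 — 3/5 of 11 = 6.60, rounded up to 7, so 7 needed; 7 signed. Sufficient.
Dating window: the latest signature is 43 days after the earliest; the limit is 45 days. Within the window.

Effective — both the signature and dating-window requirements are satisfied.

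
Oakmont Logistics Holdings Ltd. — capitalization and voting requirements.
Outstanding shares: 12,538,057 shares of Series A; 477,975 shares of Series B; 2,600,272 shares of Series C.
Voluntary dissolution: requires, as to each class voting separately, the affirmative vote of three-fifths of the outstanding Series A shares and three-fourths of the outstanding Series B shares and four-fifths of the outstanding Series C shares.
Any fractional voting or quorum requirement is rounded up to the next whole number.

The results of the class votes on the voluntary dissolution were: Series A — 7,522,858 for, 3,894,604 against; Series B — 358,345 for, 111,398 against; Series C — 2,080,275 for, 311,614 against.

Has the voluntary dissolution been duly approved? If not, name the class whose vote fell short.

Series A: 3/5 of 12538057 = 7522834.20, rounded up to 7522835; 7,522,835 required, 7,522,858 in favor — approved.
Series B: 3/4 of 477975 = 358481.25, rounded up to 358482; 358,482 required, 358,345 in favor — not approved.
Series C: 4/5 of 2600272 = 2080217.60, rounded up to 2080218; 2,080,218 required, 2,080,275 in favor — approved.

Not approved — the Series B shares did not give the required vote.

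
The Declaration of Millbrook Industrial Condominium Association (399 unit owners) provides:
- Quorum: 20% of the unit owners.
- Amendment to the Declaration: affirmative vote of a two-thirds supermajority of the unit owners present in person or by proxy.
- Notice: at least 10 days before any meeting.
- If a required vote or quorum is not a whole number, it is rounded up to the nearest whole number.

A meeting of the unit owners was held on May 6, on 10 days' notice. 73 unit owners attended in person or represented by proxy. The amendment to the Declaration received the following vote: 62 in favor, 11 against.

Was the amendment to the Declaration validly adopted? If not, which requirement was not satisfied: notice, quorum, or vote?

Invalid — quorum requirement not satisfied.

Notice: 10 days given; 10 required. Satisfied.
Quorum: 20% of 399 = 79.80, rounded up to 80; 73 present. Not satisfied.
Vote: requires two-thirds of those present (73); 2/3 of 73 = 48.67, rounded up to 49, so 49 needed; 62 in favor. Satisfied.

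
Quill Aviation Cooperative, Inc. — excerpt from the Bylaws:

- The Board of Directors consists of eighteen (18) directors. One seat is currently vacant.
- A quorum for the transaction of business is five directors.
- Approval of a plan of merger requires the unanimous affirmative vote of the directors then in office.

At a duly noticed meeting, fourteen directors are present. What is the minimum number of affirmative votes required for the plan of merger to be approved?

The plan of merger requires the unanimous vote of the directors then in office (17).
Unanimous means all 17.
(Only 14 can vote, so the plan of merger cannot pass at this meeting, but the required vote is still 17.)

17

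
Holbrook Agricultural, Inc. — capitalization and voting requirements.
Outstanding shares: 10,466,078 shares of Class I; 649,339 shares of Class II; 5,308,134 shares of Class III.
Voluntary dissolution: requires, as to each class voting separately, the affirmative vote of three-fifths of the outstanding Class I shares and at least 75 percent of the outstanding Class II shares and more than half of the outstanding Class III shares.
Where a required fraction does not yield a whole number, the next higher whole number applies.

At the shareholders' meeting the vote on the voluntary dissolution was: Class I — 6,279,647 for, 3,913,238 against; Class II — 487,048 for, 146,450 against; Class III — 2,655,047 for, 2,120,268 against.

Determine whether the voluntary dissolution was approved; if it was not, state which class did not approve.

Class I: 3/5 of 10466078 = 6279646.80, rounded up to 6279647; 6,279,647 required, 6,279,647 in favor — approved.
Class II: 3/4 of 649339 = 487004.25, rounded up to 487005; 487,005 required, 487,048 in favor — approved.
Class III: a majority of 5308134 is 2654068; 2,654,068 required, 2,655,047 in favor — approved.

Approved — every class gave the required vote.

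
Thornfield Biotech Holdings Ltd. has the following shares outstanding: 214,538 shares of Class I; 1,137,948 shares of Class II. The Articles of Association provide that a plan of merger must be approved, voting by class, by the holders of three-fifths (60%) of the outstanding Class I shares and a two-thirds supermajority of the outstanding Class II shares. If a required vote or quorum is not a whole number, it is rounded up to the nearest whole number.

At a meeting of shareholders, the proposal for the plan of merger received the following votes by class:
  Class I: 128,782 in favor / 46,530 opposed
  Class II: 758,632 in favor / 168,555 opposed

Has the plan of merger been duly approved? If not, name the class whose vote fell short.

Approved — every class gave the required vote.

Class I: 3/5 of 214538 = 128722.80, rounded up to 128723; 128,723 required, 128,782 in favor — approved.
Class II: 2/3 of 1137948 = 758632; 758,632 required, 758,632 in favor — approved.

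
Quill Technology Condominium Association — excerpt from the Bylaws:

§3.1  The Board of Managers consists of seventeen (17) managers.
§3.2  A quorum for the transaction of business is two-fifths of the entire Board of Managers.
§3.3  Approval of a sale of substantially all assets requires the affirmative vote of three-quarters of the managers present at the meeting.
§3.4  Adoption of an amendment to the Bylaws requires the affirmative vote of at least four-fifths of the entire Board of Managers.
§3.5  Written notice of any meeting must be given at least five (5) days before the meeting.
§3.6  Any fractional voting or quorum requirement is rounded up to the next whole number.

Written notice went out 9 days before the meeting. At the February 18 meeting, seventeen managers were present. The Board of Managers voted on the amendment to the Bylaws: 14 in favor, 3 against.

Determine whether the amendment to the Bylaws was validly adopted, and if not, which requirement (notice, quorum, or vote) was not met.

Valid — all requirements satisfied.

Notice: 9 days given; 5 required (9 ≥ 5). Satisfied.
Quorum: 17 present; quorum is 7. Satisfied.
Vote: the amendment to the Bylaws requires four-fifths of the entire Board of Managers (17). 4/5 of 17 = 13.60, rounded up to 14, so 14 affirmative votes are needed; 14 voted in favor. Satisfied.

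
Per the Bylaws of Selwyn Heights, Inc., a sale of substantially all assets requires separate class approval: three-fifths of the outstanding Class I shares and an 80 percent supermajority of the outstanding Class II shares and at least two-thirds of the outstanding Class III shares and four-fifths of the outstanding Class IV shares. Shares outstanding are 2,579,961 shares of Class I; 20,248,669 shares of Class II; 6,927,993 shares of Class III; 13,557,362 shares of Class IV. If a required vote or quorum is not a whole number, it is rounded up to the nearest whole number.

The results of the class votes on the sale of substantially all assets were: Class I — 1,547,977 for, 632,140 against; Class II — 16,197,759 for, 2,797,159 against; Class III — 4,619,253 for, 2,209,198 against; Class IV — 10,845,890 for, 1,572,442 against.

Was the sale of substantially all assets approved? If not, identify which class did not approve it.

Class I: 3/5 of 2579961 = 1547976.60, rounded up to 1547977; 1,547,977 required, 1,547,977 in favor — approved.
Class II: 4/5 of 20248669 = 16198935.20, rounded up to 16198936; 16,198,936 required, 16,197,759 in favor — not approved.
Class III: 2/3 of 6927993 = 4618662; 4,618,662 required, 4,619,253 in favor — approved.
Class IV: 4/5 of 13557362 = 10845889.60, rounded up to 10845890; 10,845,890 required, 10,845,890 in favor — approved.

Not approved — the Class II shares did not give the required vote.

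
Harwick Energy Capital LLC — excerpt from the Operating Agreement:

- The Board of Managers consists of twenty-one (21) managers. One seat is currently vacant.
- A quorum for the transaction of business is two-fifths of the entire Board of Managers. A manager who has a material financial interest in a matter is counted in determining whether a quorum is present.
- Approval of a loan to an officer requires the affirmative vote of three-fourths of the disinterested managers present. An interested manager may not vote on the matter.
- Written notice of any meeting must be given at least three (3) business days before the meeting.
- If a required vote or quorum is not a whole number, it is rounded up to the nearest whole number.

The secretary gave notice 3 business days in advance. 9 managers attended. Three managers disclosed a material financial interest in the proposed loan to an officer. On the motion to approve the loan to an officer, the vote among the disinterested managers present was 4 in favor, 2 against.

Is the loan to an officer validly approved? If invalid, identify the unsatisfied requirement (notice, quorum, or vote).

Notice: 3 business days given; 3 required (3 ≥ 3). Satisfied.
Quorum: 9 present (interested managers count toward quorum); quorum is 9. Satisfied.
Vote: the loan to an officer requires three-fourths of the disinterested managers present (9 − 3 = 6). 3/4 of 6 = 4.50, rounded up to 5, so 5 affirmative votes are needed; 4 voted in favor. Not satisfied.

Invalid — vote requirement not satisfied.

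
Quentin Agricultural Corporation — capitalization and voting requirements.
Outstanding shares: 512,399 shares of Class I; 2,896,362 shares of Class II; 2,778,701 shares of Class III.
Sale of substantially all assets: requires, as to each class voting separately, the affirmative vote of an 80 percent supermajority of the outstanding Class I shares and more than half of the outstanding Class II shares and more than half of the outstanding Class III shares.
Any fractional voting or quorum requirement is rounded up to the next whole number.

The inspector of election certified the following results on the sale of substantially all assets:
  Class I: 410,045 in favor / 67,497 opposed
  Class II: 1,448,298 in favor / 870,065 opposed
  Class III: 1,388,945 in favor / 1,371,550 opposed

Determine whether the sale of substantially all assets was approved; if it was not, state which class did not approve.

Not approved — the Class III shares did not give the required vote.

Class I: 4/5 of 512399 = 409919.20, rounded up to 409920; 409,920 required, 410,045 in favor — approved.
Class II: a majority of 2896362 is 1448182; 1,448,182 required, 1,448,298 in favor — approved.
Class III: a majority of 2778701 is 1389351; 1,389,351 required, 1,388,945 in favor — not approved.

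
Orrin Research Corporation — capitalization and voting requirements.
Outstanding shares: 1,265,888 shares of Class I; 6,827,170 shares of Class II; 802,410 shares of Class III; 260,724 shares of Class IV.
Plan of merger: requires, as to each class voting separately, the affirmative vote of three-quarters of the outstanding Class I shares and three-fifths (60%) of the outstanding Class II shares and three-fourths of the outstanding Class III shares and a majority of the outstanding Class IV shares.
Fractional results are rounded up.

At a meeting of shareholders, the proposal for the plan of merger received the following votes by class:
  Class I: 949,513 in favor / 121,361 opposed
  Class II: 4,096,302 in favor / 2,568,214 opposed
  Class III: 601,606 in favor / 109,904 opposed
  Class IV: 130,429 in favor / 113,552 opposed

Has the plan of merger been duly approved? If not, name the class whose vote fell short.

Not approved — the Class III shares did not give the required vote.

Class I: 3/4 of 1265888 = 949416; 949,416 required, 949,513 in favor — approved.
Class II: 3/5 of 6827170 = 4096302; 4,096,302 required, 4,096,302 in favor — approved.
Class III: 3/4 of 802410 = 601807.50, rounded up to 601808; 601,808 required, 601,606 in favor — not approved.
Class IV: a majority of 260724 is 130363; 130,363 required, 130,429 in favor — approved.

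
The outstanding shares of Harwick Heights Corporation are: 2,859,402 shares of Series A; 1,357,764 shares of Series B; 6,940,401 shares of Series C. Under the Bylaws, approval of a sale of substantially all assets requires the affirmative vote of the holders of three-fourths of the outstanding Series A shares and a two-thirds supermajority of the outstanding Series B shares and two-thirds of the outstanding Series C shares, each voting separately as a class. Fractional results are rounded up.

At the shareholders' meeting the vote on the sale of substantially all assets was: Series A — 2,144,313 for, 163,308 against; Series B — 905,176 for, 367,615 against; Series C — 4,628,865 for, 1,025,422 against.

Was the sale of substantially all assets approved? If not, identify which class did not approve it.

Not approved — the Series A shares did not give the required vote.

Series A: 3/4 of 2859402 = 2144551.50, rounded up to 2144552; 2,144,552 required, 2,144,313 in favor — not approved.
Series B: 2/3 of 1357764 = 905176; 905,176 required, 905,176 in favor — approved.
Series C: 2/3 of 6940401 = 4626934; 4,626,934 required, 4,628,865 in favor — approved.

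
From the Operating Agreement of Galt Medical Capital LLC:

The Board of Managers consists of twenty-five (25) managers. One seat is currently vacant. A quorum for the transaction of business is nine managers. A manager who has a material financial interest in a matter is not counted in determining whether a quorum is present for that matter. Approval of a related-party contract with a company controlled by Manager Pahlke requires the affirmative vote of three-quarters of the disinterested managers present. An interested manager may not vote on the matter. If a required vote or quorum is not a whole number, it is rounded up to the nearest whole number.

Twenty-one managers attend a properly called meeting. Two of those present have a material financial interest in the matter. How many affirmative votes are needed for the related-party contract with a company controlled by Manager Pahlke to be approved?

15

The related-party contract with a company controlled by Manager Pahlke requires three-fourths of the disinterested managers present (21 − 2 = 19).
3/4 of 19 = 14.25, rounded up to 15.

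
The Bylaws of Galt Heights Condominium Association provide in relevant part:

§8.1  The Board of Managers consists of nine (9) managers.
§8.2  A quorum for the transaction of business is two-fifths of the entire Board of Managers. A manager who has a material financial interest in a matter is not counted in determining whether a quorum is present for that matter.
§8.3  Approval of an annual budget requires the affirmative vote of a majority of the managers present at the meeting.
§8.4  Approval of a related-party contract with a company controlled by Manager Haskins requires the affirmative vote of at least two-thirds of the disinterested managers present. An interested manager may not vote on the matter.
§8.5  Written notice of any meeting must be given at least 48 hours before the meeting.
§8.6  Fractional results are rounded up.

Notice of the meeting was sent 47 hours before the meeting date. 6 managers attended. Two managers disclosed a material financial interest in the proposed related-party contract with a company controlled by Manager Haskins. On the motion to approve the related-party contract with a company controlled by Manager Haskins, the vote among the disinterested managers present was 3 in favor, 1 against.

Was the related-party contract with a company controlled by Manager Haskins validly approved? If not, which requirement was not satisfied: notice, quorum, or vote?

Invalid — notice requirement not satisfied.

Notice: 47 hours given; 48 required (47 < 48). Not satisfied.
Quorum: 6 present, but the 2 interested managers do not count, leaving 4. Quorum is 4. Satisfied.
Vote: the related-party contract with a company controlled by Manager Haskins requires two-thirds of the disinterested managers present (6 − 2 = 4). 2/3 of 4 = 2.67, rounded up to 3, so 3 affirmative votes are needed; 3 voted in favor. Satisfied.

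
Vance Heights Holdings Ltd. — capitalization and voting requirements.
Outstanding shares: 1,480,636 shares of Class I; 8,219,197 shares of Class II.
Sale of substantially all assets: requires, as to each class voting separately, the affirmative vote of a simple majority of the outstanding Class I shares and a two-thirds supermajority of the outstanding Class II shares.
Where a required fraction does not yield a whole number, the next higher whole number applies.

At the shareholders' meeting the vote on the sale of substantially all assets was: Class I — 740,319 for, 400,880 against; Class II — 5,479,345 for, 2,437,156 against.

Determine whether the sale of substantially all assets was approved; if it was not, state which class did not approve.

Class I: a majority of 1480636 is 740319; 740,319 required, 740,319 in favor — approved.
Class II: 2/3 of 8219197 = 5479464.67, rounded up to 5479465; 5,479,465 required, 5,479,345 in favor — not approved.

Not approved — the Class II shares did not give the required vote.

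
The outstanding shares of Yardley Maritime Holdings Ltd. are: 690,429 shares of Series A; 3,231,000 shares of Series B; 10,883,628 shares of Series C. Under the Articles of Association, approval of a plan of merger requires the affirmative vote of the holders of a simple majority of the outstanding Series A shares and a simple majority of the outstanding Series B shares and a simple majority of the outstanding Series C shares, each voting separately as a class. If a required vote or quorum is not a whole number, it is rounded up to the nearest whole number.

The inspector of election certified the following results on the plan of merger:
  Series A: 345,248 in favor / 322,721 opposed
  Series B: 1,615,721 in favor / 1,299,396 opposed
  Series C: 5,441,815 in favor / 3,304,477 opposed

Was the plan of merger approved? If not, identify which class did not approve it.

Series A: a majority of 690429 is 345215; 345,215 required, 345,248 in favor — approved.
Series B: a majority of 3231000 is 1615501; 1,615,501 required, 1,615,721 in favor — approved.
Series C: a majority of 10883628 is 5441815; 5,441,815 required, 5,441,815 in favor — approved.

Approved — every class gave the required vote.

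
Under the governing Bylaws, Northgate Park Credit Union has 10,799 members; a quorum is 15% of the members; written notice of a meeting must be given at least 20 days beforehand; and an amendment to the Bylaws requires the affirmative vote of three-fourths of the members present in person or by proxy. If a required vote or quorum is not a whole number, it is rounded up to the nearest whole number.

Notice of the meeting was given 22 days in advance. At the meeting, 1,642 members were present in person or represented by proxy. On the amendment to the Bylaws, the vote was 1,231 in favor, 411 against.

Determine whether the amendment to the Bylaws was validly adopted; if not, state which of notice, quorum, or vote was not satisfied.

Invalid — vote requirement not satisfied.

Notice: 22 days given; 20 required. Satisfied.
Quorum: 15% of 10,799 = 1,619.85, rounded up to 1,620; 1,642 present. Satisfied.
Vote: requires three-fourths of those present (1,642); 3/4 of 1642 = 1231.50, rounded up to 1232, so 1,232 needed; 1,231 in favor. Not satisfied.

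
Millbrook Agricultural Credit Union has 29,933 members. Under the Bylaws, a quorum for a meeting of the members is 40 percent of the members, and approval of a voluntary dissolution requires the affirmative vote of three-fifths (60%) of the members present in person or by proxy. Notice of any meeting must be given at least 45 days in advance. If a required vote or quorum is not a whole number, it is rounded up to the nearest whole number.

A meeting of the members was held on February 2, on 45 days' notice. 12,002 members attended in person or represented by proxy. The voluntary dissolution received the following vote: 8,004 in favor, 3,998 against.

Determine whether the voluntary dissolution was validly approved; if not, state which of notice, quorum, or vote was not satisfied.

Notice: 45 days given; 45 required. Satisfied.
Quorum: 40% of 29,933 = 11,973.20, rounded up to 11,974; 12,002 present. Satisfied.
Vote: requires three-fifths of those present (12,002); 3/5 of 12002 = 7201.20, rounded up to 7202, so 7,202 needed; 8,004 in favor. Satisfied.

Valid — all requirements satisfied.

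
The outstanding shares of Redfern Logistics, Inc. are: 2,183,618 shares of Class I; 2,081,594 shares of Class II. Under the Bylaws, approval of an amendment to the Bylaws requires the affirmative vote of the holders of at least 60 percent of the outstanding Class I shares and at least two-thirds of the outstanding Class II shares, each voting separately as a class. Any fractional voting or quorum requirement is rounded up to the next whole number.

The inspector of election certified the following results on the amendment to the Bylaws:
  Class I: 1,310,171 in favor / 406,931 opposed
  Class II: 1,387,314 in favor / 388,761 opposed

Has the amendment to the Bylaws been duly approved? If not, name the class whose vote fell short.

Class I: 3/5 of 2183618 = 1310170.80, rounded up to 1310171; 1,310,171 required, 1,310,171 in favor — approved.
Class II: 2/3 of 2081594 = 1387729.33, rounded up to 1387730; 1,387,730 required, 1,387,314 in favor — not approved.

Not approved — the Class II shares did not give the required vote.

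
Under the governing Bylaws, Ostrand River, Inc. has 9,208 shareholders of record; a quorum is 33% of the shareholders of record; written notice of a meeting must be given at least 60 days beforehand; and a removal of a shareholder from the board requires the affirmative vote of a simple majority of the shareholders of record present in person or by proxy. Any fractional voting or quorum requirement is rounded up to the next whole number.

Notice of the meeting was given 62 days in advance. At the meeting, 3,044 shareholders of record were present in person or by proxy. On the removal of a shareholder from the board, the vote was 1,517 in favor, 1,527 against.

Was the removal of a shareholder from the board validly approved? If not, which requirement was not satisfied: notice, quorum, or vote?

Notice: 62 days given; 60 required. Satisfied.
Quorum: 33% of 9,208 = 3,038.64, rounded up to 3,039; 3,044 present. Satisfied.
Vote: requires a majority of those present (3,044); a majority of 3044 is 1523, so 1,523 needed; 1,517 in favor. Not satisfied.

Invalid — vote requirement not satisfied.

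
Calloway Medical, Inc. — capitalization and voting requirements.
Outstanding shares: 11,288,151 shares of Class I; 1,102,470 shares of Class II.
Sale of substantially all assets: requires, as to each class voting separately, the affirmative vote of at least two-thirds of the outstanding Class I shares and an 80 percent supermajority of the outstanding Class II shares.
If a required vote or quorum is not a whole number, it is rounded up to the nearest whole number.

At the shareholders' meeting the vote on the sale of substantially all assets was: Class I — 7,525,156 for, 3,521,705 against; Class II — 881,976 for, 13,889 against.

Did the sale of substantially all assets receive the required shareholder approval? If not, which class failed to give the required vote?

Not approved — the Class I shares did not give the required vote.

Class I: 2/3 of 11288151 = 7525434; 7,525,434 required, 7,525,156 in favor — not approved.
Class II: 4/5 of 1102470 = 881976; 881,976 required, 881,976 in favor — approved.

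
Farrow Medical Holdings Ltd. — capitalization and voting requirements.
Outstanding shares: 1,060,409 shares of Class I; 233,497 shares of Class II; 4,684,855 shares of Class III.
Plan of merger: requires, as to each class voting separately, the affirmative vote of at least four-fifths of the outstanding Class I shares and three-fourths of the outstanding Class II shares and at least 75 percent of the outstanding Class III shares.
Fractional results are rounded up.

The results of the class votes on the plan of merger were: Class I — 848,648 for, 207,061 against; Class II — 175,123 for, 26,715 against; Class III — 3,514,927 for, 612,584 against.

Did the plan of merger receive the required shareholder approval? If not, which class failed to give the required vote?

Class I: 4/5 of 1060409 = 848327.20, rounded up to 848328; 848,328 required, 848,648 in favor — approved.
Class II: 3/4 of 233497 = 175122.75, rounded up to 175123; 175,123 required, 175,123 in favor — approved.
Class III: 3/4 of 4684855 = 3513641.25, rounded up to 3513642; 3,513,642 required, 3,514,927 in favor — approved.

Approved — every class gave the required vote.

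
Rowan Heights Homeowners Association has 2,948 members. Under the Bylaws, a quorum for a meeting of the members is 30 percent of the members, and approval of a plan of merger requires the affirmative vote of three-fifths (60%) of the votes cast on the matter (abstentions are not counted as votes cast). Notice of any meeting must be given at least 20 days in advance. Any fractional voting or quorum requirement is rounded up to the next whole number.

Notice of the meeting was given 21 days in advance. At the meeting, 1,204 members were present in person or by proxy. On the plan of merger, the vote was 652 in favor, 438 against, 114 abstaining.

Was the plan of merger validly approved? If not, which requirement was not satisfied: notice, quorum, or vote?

Notice: 21 days given; 20 required. Satisfied.
Quorum: 30% of 2,948 = 884.40, rounded up to 885; 1,204 present. Satisfied.
Vote: requires three-fifths of the votes cast (1,204 − 114 abstaining = 1,090); 3/5 of 1090 = 654, so 654 needed; 652 in favor. Not satisfied.

Invalid — vote requirement not satisfied.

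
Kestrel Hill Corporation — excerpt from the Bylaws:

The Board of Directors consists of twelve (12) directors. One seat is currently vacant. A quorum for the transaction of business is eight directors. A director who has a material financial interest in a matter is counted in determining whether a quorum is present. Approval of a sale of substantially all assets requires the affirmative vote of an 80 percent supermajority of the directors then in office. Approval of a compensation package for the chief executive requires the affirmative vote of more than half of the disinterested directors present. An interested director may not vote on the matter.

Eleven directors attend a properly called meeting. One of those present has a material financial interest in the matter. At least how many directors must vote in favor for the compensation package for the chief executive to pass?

The compensation package for the chief executive requires a majority of the disinterested directors present (11 − 1 = 10).
A majority of 10 is 6.

6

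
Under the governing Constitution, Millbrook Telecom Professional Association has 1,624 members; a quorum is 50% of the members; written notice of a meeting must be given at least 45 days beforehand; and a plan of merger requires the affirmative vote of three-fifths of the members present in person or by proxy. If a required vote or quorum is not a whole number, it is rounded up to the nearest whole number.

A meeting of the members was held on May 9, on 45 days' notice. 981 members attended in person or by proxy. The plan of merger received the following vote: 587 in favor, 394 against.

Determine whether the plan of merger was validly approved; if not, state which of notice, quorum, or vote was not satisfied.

Invalid — vote requirement not satisfied.

Notice: 45 days given; 45 required. Satisfied.
Quorum: 50% of 1,624 = 812; 981 present. Satisfied.
Vote: requires three-fifths of those present (981); 3/5 of 981 = 588.60, rounded up to 589, so 589 needed; 587 in favor. Not satisfied.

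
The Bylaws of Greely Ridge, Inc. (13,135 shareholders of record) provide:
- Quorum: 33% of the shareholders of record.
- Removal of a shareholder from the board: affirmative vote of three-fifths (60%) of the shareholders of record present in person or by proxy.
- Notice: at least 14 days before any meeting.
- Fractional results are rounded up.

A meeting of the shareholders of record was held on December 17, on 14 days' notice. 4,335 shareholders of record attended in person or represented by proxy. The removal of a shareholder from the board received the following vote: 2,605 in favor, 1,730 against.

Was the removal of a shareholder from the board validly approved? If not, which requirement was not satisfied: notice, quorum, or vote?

Notice: 14 days given; 14 required. Satisfied.
Quorum: 33% of 13,135 = 4,334.55, rounded up to 4,335; 4,335 present. Satisfied.
Vote: requires three-fifths of those present (4,335); 3/5 of 4335 = 2601, so 2,601 needed; 2,605 in favor. Satisfied.

Valid — all requirements satisfied.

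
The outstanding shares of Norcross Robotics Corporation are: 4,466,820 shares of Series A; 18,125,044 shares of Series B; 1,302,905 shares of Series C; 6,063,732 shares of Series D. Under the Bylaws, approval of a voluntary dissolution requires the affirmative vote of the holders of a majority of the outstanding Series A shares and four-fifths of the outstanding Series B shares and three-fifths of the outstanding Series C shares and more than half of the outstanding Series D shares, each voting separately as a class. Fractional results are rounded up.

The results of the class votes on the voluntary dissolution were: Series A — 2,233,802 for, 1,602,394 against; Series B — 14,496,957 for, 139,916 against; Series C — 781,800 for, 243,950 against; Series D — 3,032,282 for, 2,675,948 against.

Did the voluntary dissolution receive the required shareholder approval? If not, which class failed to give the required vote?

Not approved — the Series B shares did not give the required vote.

Series A: a majority of 4466820 is 2233411; 2,233,411 required, 2,233,802 in favor — approved.
Series B: 4/5 of 18125044 = 14500035.20, rounded up to 14500036; 14,500,036 required, 14,496,957 in favor — not approved.
Series C: 3/5 of 1302905 = 781743; 781,743 required, 781,800 in favor — approved.
Series D: a majority of 6063732 is 3031867; 3,031,867 required, 3,032,282 in favor — approved.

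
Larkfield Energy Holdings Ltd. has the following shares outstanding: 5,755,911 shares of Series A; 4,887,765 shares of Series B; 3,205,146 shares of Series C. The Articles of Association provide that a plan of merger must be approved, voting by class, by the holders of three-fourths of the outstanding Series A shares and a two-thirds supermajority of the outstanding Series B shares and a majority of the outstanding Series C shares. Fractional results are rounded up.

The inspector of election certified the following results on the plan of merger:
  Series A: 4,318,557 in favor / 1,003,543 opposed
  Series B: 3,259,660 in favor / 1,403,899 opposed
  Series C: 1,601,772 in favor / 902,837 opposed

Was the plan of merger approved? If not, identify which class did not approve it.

Not approved — the Series C shares did not give the required vote.

Series A: 3/4 of 5755911 = 4316933.25, rounded up to 4316934; 4,316,934 required, 4,318,557 in favor — approved.
Series B: 2/3 of 4887765 = 3258510; 3,258,510 required, 3,259,660 in favor — approved.
Series C: a majority of 3205146 is 1602574; 1,602,574 required, 1,601,772 in favor — not approved.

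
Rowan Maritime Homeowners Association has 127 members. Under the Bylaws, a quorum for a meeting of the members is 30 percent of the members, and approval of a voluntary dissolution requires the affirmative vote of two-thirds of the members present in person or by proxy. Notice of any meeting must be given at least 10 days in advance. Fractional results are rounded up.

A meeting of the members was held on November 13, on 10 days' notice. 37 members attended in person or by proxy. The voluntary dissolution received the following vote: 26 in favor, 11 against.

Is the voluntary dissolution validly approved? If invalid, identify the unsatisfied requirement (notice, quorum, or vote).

Invalid — quorum requirement not satisfied.

Notice: 10 days given; 10 required. Satisfied.
Quorum: 30% of 127 = 38.10, rounded up to 39; 37 present. Not satisfied.
Vote: requires two-thirds of those present (37); 2/3 of 37 = 24.67, rounded up to 25, so 25 needed; 26 in favor. Satisfied.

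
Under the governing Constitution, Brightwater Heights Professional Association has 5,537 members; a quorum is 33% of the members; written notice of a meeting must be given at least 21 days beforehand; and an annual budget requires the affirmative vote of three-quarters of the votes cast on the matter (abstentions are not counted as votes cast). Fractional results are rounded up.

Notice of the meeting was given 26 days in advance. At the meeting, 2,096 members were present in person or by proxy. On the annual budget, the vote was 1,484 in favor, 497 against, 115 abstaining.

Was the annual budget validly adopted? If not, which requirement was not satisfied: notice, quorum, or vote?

Invalid — vote requirement not satisfied.

Notice: 26 days given; 21 required. Satisfied.
Quorum: 33% of 5,537 = 1,827.21, rounded up to 1,828; 2,096 present. Satisfied.
Vote: requires three-fourths of the votes cast (2,096 − 115 abstaining = 1,981); 3/4 of 1981 = 1485.75, rounded up to 1486, so 1,486 needed; 1,484 in favor. Not satisfied.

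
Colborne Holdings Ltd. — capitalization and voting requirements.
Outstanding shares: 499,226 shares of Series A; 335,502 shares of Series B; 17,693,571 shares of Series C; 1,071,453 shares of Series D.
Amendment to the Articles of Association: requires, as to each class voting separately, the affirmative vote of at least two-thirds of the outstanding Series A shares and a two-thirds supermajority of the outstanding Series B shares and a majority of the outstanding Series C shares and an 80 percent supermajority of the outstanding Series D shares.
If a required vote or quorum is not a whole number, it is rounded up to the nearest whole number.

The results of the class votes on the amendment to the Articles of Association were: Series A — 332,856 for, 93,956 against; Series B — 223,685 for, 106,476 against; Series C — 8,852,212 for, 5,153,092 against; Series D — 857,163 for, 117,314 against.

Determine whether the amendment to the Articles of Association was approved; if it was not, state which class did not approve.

Series A: 2/3 of 499226 = 332817.33, rounded up to 332818; 332,818 required, 332,856 in favor — approved.
Series B: 2/3 of 335502 = 223668; 223,668 required, 223,685 in favor — approved.
Series C: a majority of 17693571 is 8846786; 8,846,786 required, 8,852,212 in favor — approved.
Series D: 4/5 of 1071453 = 857162.40, rounded up to 857163; 857,163 required, 857,163 in favor — approved.

Approved — every class gave the required vote.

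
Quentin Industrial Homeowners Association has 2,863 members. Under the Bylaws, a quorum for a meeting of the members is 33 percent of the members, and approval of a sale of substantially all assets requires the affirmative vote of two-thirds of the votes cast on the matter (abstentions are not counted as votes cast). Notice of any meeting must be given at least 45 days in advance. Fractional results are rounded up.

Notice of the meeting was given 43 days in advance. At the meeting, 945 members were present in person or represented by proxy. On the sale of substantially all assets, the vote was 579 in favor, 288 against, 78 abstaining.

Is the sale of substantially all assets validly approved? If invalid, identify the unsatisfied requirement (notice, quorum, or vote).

Notice: 43 days given; 45 required. Not satisfied.
Quorum: 33% of 2,863 = 944.79, rounded up to 945; 945 present. Satisfied.
Vote: requires two-thirds of the votes cast (945 − 78 abstaining = 867); 2/3 of 867 = 578, so 578 needed; 579 in favor. Satisfied.

Invalid — notice requirement not satisfied.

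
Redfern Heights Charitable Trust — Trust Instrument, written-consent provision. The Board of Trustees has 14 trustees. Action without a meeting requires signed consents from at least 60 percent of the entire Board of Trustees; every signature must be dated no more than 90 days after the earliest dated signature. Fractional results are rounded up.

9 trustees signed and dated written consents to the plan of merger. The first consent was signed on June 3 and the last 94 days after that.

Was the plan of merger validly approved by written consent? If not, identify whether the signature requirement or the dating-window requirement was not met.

Signatures required: at least 60 percent of 14 — 3/5 of 14 = 8.40, rounded up to 9, so 9 needed; 9 signed. Sufficient.
Dating window: the latest signature is 94 days after the earliest; the limit is 90 days. Outside the window.

Not effective — dating-window requirement not satisfied.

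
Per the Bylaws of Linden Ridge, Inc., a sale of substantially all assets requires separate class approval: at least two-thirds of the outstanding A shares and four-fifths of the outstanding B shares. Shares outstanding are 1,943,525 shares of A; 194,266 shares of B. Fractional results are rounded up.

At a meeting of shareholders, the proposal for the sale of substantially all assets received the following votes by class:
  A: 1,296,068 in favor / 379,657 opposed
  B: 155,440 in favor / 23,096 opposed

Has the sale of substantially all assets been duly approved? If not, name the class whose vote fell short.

Approved — every class gave the required vote.

A: 2/3 of 1943525 = 1295683.33, rounded up to 1295684; 1,295,684 required, 1,296,068 in favor — approved.
B: 4/5 of 194266 = 155412.80, rounded up to 155413; 155,413 required, 155,440 in favor — approved.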